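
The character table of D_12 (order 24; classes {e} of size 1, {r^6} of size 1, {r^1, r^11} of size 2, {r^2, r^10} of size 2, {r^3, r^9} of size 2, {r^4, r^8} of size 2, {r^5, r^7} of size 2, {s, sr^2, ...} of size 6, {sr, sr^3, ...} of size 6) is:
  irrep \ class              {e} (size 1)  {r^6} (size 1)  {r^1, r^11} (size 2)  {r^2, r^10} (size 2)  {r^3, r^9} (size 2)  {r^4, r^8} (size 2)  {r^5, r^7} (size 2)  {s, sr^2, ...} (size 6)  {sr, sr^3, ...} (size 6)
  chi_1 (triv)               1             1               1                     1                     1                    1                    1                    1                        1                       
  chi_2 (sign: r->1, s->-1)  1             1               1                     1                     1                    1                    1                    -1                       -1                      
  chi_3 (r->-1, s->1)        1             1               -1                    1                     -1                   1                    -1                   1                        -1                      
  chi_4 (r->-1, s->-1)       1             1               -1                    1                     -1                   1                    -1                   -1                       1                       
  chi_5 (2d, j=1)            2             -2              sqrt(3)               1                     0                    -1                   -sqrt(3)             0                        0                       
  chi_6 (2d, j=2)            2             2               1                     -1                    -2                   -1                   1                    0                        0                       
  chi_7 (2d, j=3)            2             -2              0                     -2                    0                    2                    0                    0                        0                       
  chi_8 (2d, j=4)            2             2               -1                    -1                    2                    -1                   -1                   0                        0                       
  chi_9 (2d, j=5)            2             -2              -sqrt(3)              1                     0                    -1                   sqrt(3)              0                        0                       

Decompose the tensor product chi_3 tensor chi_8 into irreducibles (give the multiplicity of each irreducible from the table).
chi_3 tensor chi_8 = chi_6 (all other irreducibles have multiplicity 0).

Explanation: The character of a tensor product is the pointwise product (chi_3 * chi_8)(C) = chi_3(C) * chi_8(C):
  {e}: (1)*(2), {r^6}: (1)*(2), {r^1, r^11}: (-1)*(-1), {r^2, r^10}: (1)*(-1), {r^3, r^9}: (-1)*(2), {r^4, r^8}: (1)*(-1), {r^5, r^7}: (-1)*(-1), {s, sr^2, ...}: (1)*(0), {sr, sr^3, ...}: (-1)*(0)
so (chi_3 * chi_8) takes values
  {e} -> 2, {r^6} -> 2, {r^1, r^11} -> 1, {r^2, r^10} -> -1, {r^3, r^9} -> -2, {r^4, r^8} -> -1, {r^5, r^7} -> 1, {s, sr^2, ...} -> 0, {sr, sr^3, ...} -> 0.
Now take the inner product of this character with each irreducible chi from the table, <chi_3*chi_8, chi> = (1/24) sum_C |C| (chi_3*chi_8)(C) conj(chi(C)):
  <chi_3*chi_8, chi_1> = (1/24)[1*(2)*conj(1) + 1*(2)*conj(1) + 2*(1)*conj(1) + 2*(-1)*conj(1) + 2*(-2)*conj(1) + 2*(-1)*conj(1) + 2*(1)*conj(1) + 6*(0)*conj(1) + 6*(0)*conj(1)]
      = (1/24)[(2) + (2) + (2) + (-2) + (-4) + (-2) + (2) + (0) + (0)] = 0/24 = 0
  <chi_3*chi_8, chi_2> = (1/24)[1*(2)*conj(1) + 1*(2)*conj(1) + 2*(1)*conj(1) + 2*(-1)*conj(1) + 2*(-2)*conj(1) + 2*(-1)*conj(1) + 2*(1)*conj(1) + 6*(0)*conj(-1) + 6*(0)*conj(-1)]
      = (1/24)[(2) + (2) + (2) + (-2) + (-4) + (-2) + (2) + (0) + (0)] = 0/24 = 0
  <chi_3*chi_8, chi_3> = (1/24)[1*(2)*conj(1) + 1*(2)*conj(1) + 2*(1)*conj(-1) + 2*(-1)*conj(1) + 2*(-2)*conj(-1) + 2*(-1)*conj(1) + 2*(1)*conj(-1) + 6*(0)*conj(1) + 6*(0)*conj(-1)]
      = (1/24)[(2) + (2) + (-2) + (-2) + (4) + (-2) + (-2) + (0) + (0)] = 0/24 = 0
  <chi_3*chi_8, chi_4> = (1/24)[1*(2)*conj(1) + 1*(2)*conj(1) + 2*(1)*conj(-1) + 2*(-1)*conj(1) + 2*(-2)*conj(-1) + 2*(-1)*conj(1) + 2*(1)*conj(-1) + 6*(0)*conj(-1) + 6*(0)*conj(1)]
      = (1/24)[(2) + (2) + (-2) + (-2) + (4) + (-2) + (-2) + (0) + (0)] = 0/24 = 0
  <chi_3*chi_8, chi_5> = (1/24)[1*(2)*conj(2) + 1*(2)*conj(-2) + 2*(1)*conj(sqrt(3)) + 2*(-1)*conj(1) + 2*(-2)*conj(0) + 2*(-1)*conj(-1) + 2*(1)*conj(-sqrt(3)) + 6*(0)*conj(0) + 6*(0)*conj(0)]
      = (1/24)[(4) + (-4) + (2*sqrt(3)) + (-2) + (0) + (2) + (-2*sqrt(3)) + (0) + (0)] = 0/24 = 0
  <chi_3*chi_8, chi_6> = (1/24)[1*(2)*conj(2) + 1*(2)*conj(2) + 2*(1)*conj(1) + 2*(-1)*conj(-1) + 2*(-2)*conj(-2) + 2*(-1)*conj(-1) + 2*(1)*conj(1) + 6*(0)*conj(0) + 6*(0)*conj(0)]
      = (1/24)[(4) + (4) + (2) + (2) + (8) + (2) + (2) + (0) + (0)] = 24/24 = 1
  <chi_3*chi_8, chi_7> = (1/24)[1*(2)*conj(2) + 1*(2)*conj(-2) + 2*(1)*conj(0) + 2*(-1)*conj(-2) + 2*(-2)*conj(0) + 2*(-1)*conj(2) + 2*(1)*conj(0) + 6*(0)*conj(0) + 6*(0)*conj(0)]
      = (1/24)[(4) + (-4) + (0) + (4) + (0) + (-4) + (0) + (0) + (0)] = 0/24 = 0
  <chi_3*chi_8, chi_8> = (1/24)[1*(2)*conj(2) + 1*(2)*conj(2) + 2*(1)*conj(-1) + 2*(-1)*conj(-1) + 2*(-2)*conj(2) + 2*(-1)*conj(-1) + 2*(1)*conj(-1) + 6*(0)*conj(0) + 6*(0)*conj(0)]
      = (1/24)[(4) + (4) + (-2) + (2) + (-8) + (2) + (-2) + (0) + (0)] = 0/24 = 0
  <chi_3*chi_8, chi_9> = (1/24)[1*(2)*conj(2) + 1*(2)*conj(-2) + 2*(1)*conj(-sqrt(3)) + 2*(-1)*conj(1) + 2*(-2)*conj(0) + 2*(-1)*conj(-1) + 2*(1)*conj(sqrt(3)) + 6*(0)*conj(0) + 6*(0)*conj(0)]
      = (1/24)[(4) + (-4) + (-2*sqrt(3)) + (-2) + (0) + (2) + (2*sqrt(3)) + (0) + (0)] = 0/24 = 0
Hence the multiplicities are chi_6: 1. Dimension check: dim(chi_3)*dim(chi_8) = 1*2 = 2 and sum (mult * dim) = 1*2 = 2.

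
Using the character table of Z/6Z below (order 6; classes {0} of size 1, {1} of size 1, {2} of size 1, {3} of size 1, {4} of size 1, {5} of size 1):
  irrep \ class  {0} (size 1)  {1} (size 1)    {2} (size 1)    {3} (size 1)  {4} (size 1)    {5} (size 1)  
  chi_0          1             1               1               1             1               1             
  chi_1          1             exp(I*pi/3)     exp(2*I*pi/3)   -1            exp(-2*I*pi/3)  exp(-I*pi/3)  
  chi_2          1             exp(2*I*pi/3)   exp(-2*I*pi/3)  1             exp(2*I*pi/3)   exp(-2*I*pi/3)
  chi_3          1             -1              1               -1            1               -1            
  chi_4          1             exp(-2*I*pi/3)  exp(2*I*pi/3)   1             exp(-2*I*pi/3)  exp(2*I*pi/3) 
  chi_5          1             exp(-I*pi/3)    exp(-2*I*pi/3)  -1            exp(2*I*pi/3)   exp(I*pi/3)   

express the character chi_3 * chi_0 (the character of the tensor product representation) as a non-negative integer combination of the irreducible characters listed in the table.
chi_3 tensor chi_0 = chi_3 (all other irreducibles have multiplicity 0).

Justification: The character of a tensor product is the pointwise product (chi_3 * chi_0)(C) = chi_3(C) * chi_0(C):
  {0}: (1)*(1), {1}: (-1)*(1), {2}: (1)*(1), {3}: (-1)*(1), {4}: (1)*(1), {5}: (-1)*(1)
so (chi_3 * chi_0) takes values
  {0} -> 1, {1} -> -1, {2} -> 1, {3} -> -1, {4} -> 1, {5} -> -1.
Now take the inner product of this character with each irreducible chi from the table, <chi_3*chi_0, chi> = (1/6) sum_C |C| (chi_3*chi_0)(C) conj(chi(C)):
  <chi_3*chi_0, chi_0> = (1/6)[1*(1)*conj(1) + 1*(-1)*conj(1) + 1*(1)*conj(1) + 1*(-1)*conj(1) + 1*(1)*conj(1) + 1*(-1)*conj(1)]
      = (1/6)[(1) + (-1) + (1) + (-1) + (1) + (-1)] = 0/6 = 0
  <chi_3*chi_0, chi_1> = (1/6)[1*(1)*conj(1) + 1*(-1)*conj(exp(I*pi/3)) + 1*(1)*conj(exp(2*I*pi/3)) + 1*(-1)*conj(-1) + 1*(1)*conj(exp(-2*I*pi/3)) + 1*(-1)*conj(exp(-I*pi/3))]
      = (1/6)[(1) + (-exp(-I*pi/3)) + (exp(-2*I*pi/3)) + (1) + (exp(2*I*pi/3)) + (-exp(I*pi/3))] = 0/6 = 0
  <chi_3*chi_0, chi_2> = (1/6)[1*(1)*conj(1) + 1*(-1)*conj(exp(2*I*pi/3)) + 1*(1)*conj(exp(-2*I*pi/3)) + 1*(-1)*conj(1) + 1*(1)*conj(exp(2*I*pi/3)) + 1*(-1)*conj(exp(-2*I*pi/3))]
      = (1/6)[(1) + (-exp(-2*I*pi/3)) + (exp(2*I*pi/3)) + (-1) + (exp(-2*I*pi/3)) + (-exp(2*I*pi/3))] = 0/6 = 0
  <chi_3*chi_0, chi_3> = (1/6)[1*(1)*conj(1) + 1*(-1)*conj(-1) + 1*(1)*conj(1) + 1*(-1)*conj(-1) + 1*(1)*conj(1) + 1*(-1)*conj(-1)]
      = (1/6)[(1) + (1) + (1) + (1) + (1) + (1)] = 6/6 = 1
  <chi_3*chi_0, chi_4> = (1/6)[1*(1)*conj(1) + 1*(-1)*conj(exp(-2*I*pi/3)) + 1*(1)*conj(exp(2*I*pi/3)) + 1*(-1)*conj(1) + 1*(1)*conj(exp(-2*I*pi/3)) + 1*(-1)*conj(exp(2*I*pi/3))]
      = (1/6)[(1) + (-exp(2*I*pi/3)) + (exp(-2*I*pi/3)) + (-1) + (exp(2*I*pi/3)) + (-exp(-2*I*pi/3))] = 0/6 = 0
  <chi_3*chi_0, chi_5> = (1/6)[1*(1)*conj(1) + 1*(-1)*conj(exp(-I*pi/3)) + 1*(1)*conj(exp(-2*I*pi/3)) + 1*(-1)*conj(-1) + 1*(1)*conj(exp(2*I*pi/3)) + 1*(-1)*conj(exp(I*pi/3))]
      = (1/6)[(1) + (-exp(I*pi/3)) + (exp(2*I*pi/3)) + (1) + (exp(-2*I*pi/3)) + (-exp(-I*pi/3))] = 0/6 = 0
(Exp terms are combined using exp(i*s)*conj(exp(i*t)) = exp(i*(s-t)), and sums of them are collapsed using the identity that for every m > 1 the m distinct m-th roots of unity sum to 0, e.g. 1 + exp(2*I*pi/3) + exp(-2*I*pi/3) = 0.)
Hence the multiplicities are chi_3: 1. Dimension check: dim(chi_3)*dim(chi_0) = 1*1 = 1 and sum (mult * dim) = 1*1 = 1.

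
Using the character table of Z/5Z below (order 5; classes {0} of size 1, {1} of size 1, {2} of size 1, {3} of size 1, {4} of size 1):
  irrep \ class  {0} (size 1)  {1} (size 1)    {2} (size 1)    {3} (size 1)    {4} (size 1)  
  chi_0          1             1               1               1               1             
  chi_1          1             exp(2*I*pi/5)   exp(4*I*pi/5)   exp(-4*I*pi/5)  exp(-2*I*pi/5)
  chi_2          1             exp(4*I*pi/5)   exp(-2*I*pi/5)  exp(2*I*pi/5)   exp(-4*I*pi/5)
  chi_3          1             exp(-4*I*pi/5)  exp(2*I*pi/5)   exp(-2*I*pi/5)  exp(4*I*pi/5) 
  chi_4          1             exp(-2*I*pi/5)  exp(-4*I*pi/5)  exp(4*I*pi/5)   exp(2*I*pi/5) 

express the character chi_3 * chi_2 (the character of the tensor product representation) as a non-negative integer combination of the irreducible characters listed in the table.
chi_3 tensor chi_2 = chi_0 (all other irreducibles have multiplicity 0).

Solution. The character of a tensor product is the pointwise product (chi_3 * chi_2)(C) = chi_3(C) * chi_2(C):
  {0}: (1)*(1), {1}: (exp(-4*I*pi/5))*(exp(4*I*pi/5)), {2}: (exp(2*I*pi/5))*(exp(-2*I*pi/5)), {3}: (exp(-2*I*pi/5))*(exp(2*I*pi/5)), {4}: (exp(4*I*pi/5))*(exp(-4*I*pi/5))
so (chi_3 * chi_2) takes values
  {0} -> 1, {1} -> 1, {2} -> 1, {3} -> 1, {4} -> 1.
Now take the inner product of this character with each irreducible chi from the table, <chi_3*chi_2, chi> = (1/5) sum_C |C| (chi_3*chi_2)(C) conj(chi(C)):
  <chi_3*chi_2, chi_0> = (1/5)[1*(1)*conj(1) + 1*(1)*conj(1) + 1*(1)*conj(1) + 1*(1)*conj(1) + 1*(1)*conj(1)]
      = (1/5)[(1) + (1) + (1) + (1) + (1)] = 5/5 = 1
  <chi_3*chi_2, chi_1> = (1/5)[1*(1)*conj(1) + 1*(1)*conj(exp(2*I*pi/5)) + 1*(1)*conj(exp(4*I*pi/5)) + 1*(1)*conj(exp(-4*I*pi/5)) + 1*(1)*conj(exp(-2*I*pi/5))]
      = (1/5)[(1) + (exp(-2*I*pi/5)) + (exp(-4*I*pi/5)) + (exp(4*I*pi/5)) + (exp(2*I*pi/5))] = 0/5 = 0
  <chi_3*chi_2, chi_2> = (1/5)[1*(1)*conj(1) + 1*(1)*conj(exp(4*I*pi/5)) + 1*(1)*conj(exp(-2*I*pi/5)) + 1*(1)*conj(exp(2*I*pi/5)) + 1*(1)*conj(exp(-4*I*pi/5))]
      = (1/5)[(1) + (exp(-4*I*pi/5)) + (exp(2*I*pi/5)) + (exp(-2*I*pi/5)) + (exp(4*I*pi/5))] = 0/5 = 0
  <chi_3*chi_2, chi_3> = (1/5)[1*(1)*conj(1) + 1*(1)*conj(exp(-4*I*pi/5)) + 1*(1)*conj(exp(2*I*pi/5)) + 1*(1)*conj(exp(-2*I*pi/5)) + 1*(1)*conj(exp(4*I*pi/5))]
      = (1/5)[(1) + (exp(4*I*pi/5)) + (exp(-2*I*pi/5)) + (exp(2*I*pi/5)) + (exp(-4*I*pi/5))] = 0/5 = 0
  <chi_3*chi_2, chi_4> = (1/5)[1*(1)*conj(1) + 1*(1)*conj(exp(-2*I*pi/5)) + 1*(1)*conj(exp(-4*I*pi/5)) + 1*(1)*conj(exp(4*I*pi/5)) + 1*(1)*conj(exp(2*I*pi/5))]
      = (1/5)[(1) + (exp(2*I*pi/5)) + (exp(4*I*pi/5)) + (exp(-4*I*pi/5)) + (exp(-2*I*pi/5))] = 0/5 = 0
(Exp terms are combined using exp(i*s)*conj(exp(i*t)) = exp(i*(s-t)), and sums of them are collapsed using the identity that for every m > 1 the m distinct m-th roots of unity sum to 0, e.g. 1 + exp(2*I*pi/3) + exp(-2*I*pi/3) = 0.)
Hence the multiplicities are chi_0: 1. Dimension check: dim(chi_3)*dim(chi_2) = 1*1 = 1 and sum (mult * dim) = 1*1 = 1.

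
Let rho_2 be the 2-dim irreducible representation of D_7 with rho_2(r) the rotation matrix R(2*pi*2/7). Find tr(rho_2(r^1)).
chi_{rho_2}(r^1) = 2*cos(2*pi*2*1/7) = -2*cos(3*pi/7)

rho_2(r^1) is rotation by angle 2*pi*2*1/7, whose trace is 2*cos(2*pi*2*1/7) = -2*cos(3*pi/7).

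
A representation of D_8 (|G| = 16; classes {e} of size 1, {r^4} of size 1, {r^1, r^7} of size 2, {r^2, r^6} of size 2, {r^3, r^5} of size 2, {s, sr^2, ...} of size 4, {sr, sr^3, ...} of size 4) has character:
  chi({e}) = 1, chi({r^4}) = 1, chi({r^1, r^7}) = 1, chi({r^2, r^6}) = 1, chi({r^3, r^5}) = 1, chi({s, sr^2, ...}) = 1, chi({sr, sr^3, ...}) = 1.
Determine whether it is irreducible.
Irreducible: <chi, chi> = 1.

<chi, chi> = (1/|G|) sum_C |C| * |chi(C)|^2 = (1/16)[1*|1|^2 + 1*|1|^2 + 2*|1|^2 + 2*|1|^2 + 2*|1|^2 + 4*|1|^2 + 4*|1|^2]
  = (1/16)[(1) + (1) + (2) + (2) + (2) + (4) + (4)] = 16/16 = 1.
A character is irreducible iff <chi, chi> = 1, so this representation is irreducible.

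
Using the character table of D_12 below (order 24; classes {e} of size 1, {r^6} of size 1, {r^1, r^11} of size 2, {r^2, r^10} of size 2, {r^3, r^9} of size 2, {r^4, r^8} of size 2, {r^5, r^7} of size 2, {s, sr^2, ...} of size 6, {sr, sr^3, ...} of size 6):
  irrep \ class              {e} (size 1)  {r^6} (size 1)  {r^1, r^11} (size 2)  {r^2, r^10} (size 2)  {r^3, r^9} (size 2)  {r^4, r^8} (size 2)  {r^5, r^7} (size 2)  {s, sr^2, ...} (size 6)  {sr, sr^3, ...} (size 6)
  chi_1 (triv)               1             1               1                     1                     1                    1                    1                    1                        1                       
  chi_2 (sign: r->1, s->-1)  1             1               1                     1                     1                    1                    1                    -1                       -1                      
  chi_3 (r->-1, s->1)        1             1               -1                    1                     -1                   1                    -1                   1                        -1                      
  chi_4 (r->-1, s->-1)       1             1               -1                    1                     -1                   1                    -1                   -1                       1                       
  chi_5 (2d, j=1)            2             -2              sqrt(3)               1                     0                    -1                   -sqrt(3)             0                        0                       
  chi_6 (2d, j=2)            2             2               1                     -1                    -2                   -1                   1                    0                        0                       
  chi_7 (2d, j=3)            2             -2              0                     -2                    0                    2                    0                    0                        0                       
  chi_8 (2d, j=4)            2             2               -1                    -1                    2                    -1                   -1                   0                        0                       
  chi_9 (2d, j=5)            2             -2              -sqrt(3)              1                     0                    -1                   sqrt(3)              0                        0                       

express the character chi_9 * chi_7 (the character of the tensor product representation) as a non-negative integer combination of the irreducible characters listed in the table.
chi_9 tensor chi_7 = chi_6 + chi_8 (all other irreducibles have multiplicity 0).

Derivation: The character of a tensor product is the pointwise product (chi_9 * chi_7)(C) = chi_9(C) * chi_7(C):
  {e}: (2)*(2), {r^6}: (-2)*(-2), {r^1, r^11}: (-sqrt(3))*(0), {r^2, r^10}: (1)*(-2), {r^3, r^9}: (0)*(0), {r^4, r^8}: (-1)*(2), {r^5, r^7}: (sqrt(3))*(0), {s, sr^2, ...}: (0)*(0), {sr, sr^3, ...}: (0)*(0)
so (chi_9 * chi_7) takes values
  {e} -> 4, {r^6} -> 4, {r^1, r^11} -> 0, {r^2, r^10} -> -2, {r^3, r^9} -> 0, {r^4, r^8} -> -2, {r^5, r^7} -> 0, {s, sr^2, ...} -> 0, {sr, sr^3, ...} -> 0.
Now take the inner product of this character with each irreducible chi from the table, <chi_9*chi_7, chi> = (1/24) sum_C |C| (chi_9*chi_7)(C) conj(chi(C)):
  <chi_9*chi_7, chi_1> = (1/24)[1*(4)*conj(1) + 1*(4)*conj(1) + 2*(0)*conj(1) + 2*(-2)*conj(1) + 2*(0)*conj(1) + 2*(-2)*conj(1) + 2*(0)*conj(1) + 6*(0)*conj(1) + 6*(0)*conj(1)]
      = (1/24)[(4) + (4) + (0) + (-4) + (0) + (-4) + (0) + (0) + (0)] = 0/24 = 0
  <chi_9*chi_7, chi_2> = (1/24)[1*(4)*conj(1) + 1*(4)*conj(1) + 2*(0)*conj(1) + 2*(-2)*conj(1) + 2*(0)*conj(1) + 2*(-2)*conj(1) + 2*(0)*conj(1) + 6*(0)*conj(-1) + 6*(0)*conj(-1)]
      = (1/24)[(4) + (4) + (0) + (-4) + (0) + (-4) + (0) + (0) + (0)] = 0/24 = 0
  <chi_9*chi_7, chi_3> = (1/24)[1*(4)*conj(1) + 1*(4)*conj(1) + 2*(0)*conj(-1) + 2*(-2)*conj(1) + 2*(0)*conj(-1) + 2*(-2)*conj(1) + 2*(0)*conj(-1) + 6*(0)*conj(1) + 6*(0)*conj(-1)]
      = (1/24)[(4) + (4) + (0) + (-4) + (0) + (-4) + (0) + (0) + (0)] = 0/24 = 0
  <chi_9*chi_7, chi_4> = (1/24)[1*(4)*conj(1) + 1*(4)*conj(1) + 2*(0)*conj(-1) + 2*(-2)*conj(1) + 2*(0)*conj(-1) + 2*(-2)*conj(1) + 2*(0)*conj(-1) + 6*(0)*conj(-1) + 6*(0)*conj(1)]
      = (1/24)[(4) + (4) + (0) + (-4) + (0) + (-4) + (0) + (0) + (0)] = 0/24 = 0
  <chi_9*chi_7, chi_5> = (1/24)[1*(4)*conj(2) + 1*(4)*conj(-2) + 2*(0)*conj(sqrt(3)) + 2*(-2)*conj(1) + 2*(0)*conj(0) + 2*(-2)*conj(-1) + 2*(0)*conj(-sqrt(3)) + 6*(0)*conj(0) + 6*(0)*conj(0)]
      = (1/24)[(8) + (-8) + (0) + (-4) + (0) + (4) + (0) + (0) + (0)] = 0/24 = 0
  <chi_9*chi_7, chi_6> = (1/24)[1*(4)*conj(2) + 1*(4)*conj(2) + 2*(0)*conj(1) + 2*(-2)*conj(-1) + 2*(0)*conj(-2) + 2*(-2)*conj(-1) + 2*(0)*conj(1) + 6*(0)*conj(0) + 6*(0)*conj(0)]
      = (1/24)[(8) + (8) + (0) + (4) + (0) + (4) + (0) + (0) + (0)] = 24/24 = 1
  <chi_9*chi_7, chi_7> = (1/24)[1*(4)*conj(2) + 1*(4)*conj(-2) + 2*(0)*conj(0) + 2*(-2)*conj(-2) + 2*(0)*conj(0) + 2*(-2)*conj(2) + 2*(0)*conj(0) + 6*(0)*conj(0) + 6*(0)*conj(0)]
      = (1/24)[(8) + (-8) + (0) + (8) + (0) + (-8) + (0) + (0) + (0)] = 0/24 = 0
  <chi_9*chi_7, chi_8> = (1/24)[1*(4)*conj(2) + 1*(4)*conj(2) + 2*(0)*conj(-1) + 2*(-2)*conj(-1) + 2*(0)*conj(2) + 2*(-2)*conj(-1) + 2*(0)*conj(-1) + 6*(0)*conj(0) + 6*(0)*conj(0)]
      = (1/24)[(8) + (8) + (0) + (4) + (0) + (4) + (0) + (0) + (0)] = 24/24 = 1
  <chi_9*chi_7, chi_9> = (1/24)[1*(4)*conj(2) + 1*(4)*conj(-2) + 2*(0)*conj(-sqrt(3)) + 2*(-2)*conj(1) + 2*(0)*conj(0) + 2*(-2)*conj(-1) + 2*(0)*conj(sqrt(3)) + 6*(0)*conj(0) + 6*(0)*conj(0)]
      = (1/24)[(8) + (-8) + (0) + (-4) + (0) + (4) + (0) + (0) + (0)] = 0/24 = 0
Hence the multiplicities are chi_6: 1, chi_8: 1. Dimension check: dim(chi_9)*dim(chi_7) = 2*2 = 4 and sum (mult * dim) = 1*2 + 1*2 = 4.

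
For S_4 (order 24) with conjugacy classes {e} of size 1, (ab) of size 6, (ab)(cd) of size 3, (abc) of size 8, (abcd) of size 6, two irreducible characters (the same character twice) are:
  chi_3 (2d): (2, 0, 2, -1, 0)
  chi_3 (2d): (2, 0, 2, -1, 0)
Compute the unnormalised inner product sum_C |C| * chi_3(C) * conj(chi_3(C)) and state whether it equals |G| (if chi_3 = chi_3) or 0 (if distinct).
Sum = 24 = |G| = 24; so <chi_3, chi_3> = 1 (norm-1 confirms irreducibility).

Solution. Compute term by term over conjugacy classes (|C| * chi_3(C) * conj(chi_3(C))):
  1*(2)*conj(2) + 6*(0)*conj(0) + 3*(2)*conj(2) + 8*(-1)*conj(-1) + 6*(0)*conj(0)
  = (4) + (0) + (12) + (8) + (0)
  = 24.
Dividing by |G| = 24 gives 24/24 = 1, matching the row-orthogonality relation <chi_3, chi_3> = [chi_3 = chi_3].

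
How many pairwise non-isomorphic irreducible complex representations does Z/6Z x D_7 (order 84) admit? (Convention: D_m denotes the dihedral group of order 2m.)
30

Explanation: The number of irreducible complex representations of a finite group equals its number of conjugacy classes. For a direct product, #classes(G x H) = #classes(G) * #classes(H). Z/6Z has 6 classes (abelian), D_7 has 5 classes, so 6 * 5 = 30, so Z/6Z x D_7 (order 84) has exactly 30 irreducible complex representations.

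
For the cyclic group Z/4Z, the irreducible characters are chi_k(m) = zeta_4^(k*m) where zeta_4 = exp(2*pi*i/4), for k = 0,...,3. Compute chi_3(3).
chi_3(3) = zeta_4^9 = I

Proof sketch: chi_3(3) = zeta_4^(3*3) = zeta_4^9. Since zeta_4^4 = 1, this equals zeta_4^1 = exp(2*pi*i*1/4) = I.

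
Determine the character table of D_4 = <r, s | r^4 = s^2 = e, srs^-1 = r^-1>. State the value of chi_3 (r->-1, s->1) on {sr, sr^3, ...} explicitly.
Conjugacy classes: {e} of size 1, {r^2} of size 1, {r^1, r^3} of size 2, {s, sr^2, ...} of size 2, {sr, sr^3, ...} of size 2.
Character table:
  irrep \ class              {e} (size 1)  {r^2} (size 1)  {r^1, r^3} (size 2)  {s, sr^2, ...} (size 2)  {sr, sr^3, ...} (size 2)
  chi_1 (triv)               1             1               1                    1                        1                       
  chi_2 (sign: r->1, s->-1)  1             1               1                    -1                       -1                      
  chi_3 (r->-1, s->1)        1             1               -1                   1                        -1                      
  chi_4 (r->-1, s->-1)       1             1               -1                   -1                       1                       
  chi_5 (2d, j=1)            2             -2              0                    0                        0                       

Spot check: chi_3 (r->-1, s->1) on {sr, sr^3, ...} = -1.

Details: D_4 has order 2*4 = 8 with 5 conjugacy classes, hence 5 irreducibles. Sum of squared dims 1 + 1 + 1 + 1 + 4 = 8 = |G|. Linear characters come from the abelianisation; the 2-dimensional irreps have character r^k -> 2*cos(2*pi*j*k/4), reflections -> 0.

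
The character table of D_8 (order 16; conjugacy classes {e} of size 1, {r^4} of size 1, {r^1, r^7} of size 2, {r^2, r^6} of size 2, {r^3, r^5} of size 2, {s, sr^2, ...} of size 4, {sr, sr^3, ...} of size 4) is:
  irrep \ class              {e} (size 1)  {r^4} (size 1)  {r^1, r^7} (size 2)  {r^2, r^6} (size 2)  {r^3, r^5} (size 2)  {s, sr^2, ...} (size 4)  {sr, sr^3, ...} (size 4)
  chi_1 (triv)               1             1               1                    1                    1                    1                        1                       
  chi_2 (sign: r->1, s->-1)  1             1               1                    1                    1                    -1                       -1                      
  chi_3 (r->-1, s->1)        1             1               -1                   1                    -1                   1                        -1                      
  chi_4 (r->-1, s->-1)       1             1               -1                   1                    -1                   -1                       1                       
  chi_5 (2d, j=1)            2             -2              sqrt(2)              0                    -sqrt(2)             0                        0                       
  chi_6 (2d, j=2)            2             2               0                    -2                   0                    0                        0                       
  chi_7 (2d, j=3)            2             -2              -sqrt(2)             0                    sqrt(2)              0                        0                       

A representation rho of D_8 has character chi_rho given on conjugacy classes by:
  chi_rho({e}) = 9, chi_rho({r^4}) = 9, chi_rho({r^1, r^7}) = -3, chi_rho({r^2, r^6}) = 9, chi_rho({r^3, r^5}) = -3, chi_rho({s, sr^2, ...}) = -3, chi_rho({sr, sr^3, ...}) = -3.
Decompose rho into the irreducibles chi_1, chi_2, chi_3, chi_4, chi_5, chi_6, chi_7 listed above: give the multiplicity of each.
Multiplicities: chi_1: 0, chi_2: 3, chi_3: 3, chi_4: 3, chi_5: 0, chi_6: 0, chi_7: 0.

Explanation: Use <chi_rho, chi> = (1/|G|) sum_C |C| * chi_rho(C) * conj(chi(C)) with |G| = 16 for each irreducible chi in the table:
  <chi_rho, chi_1> = (1/16)[1*(9)*conj(1) + 1*(9)*conj(1) + 2*(-3)*conj(1) + 2*(9)*conj(1) + 2*(-3)*conj(1) + 4*(-3)*conj(1) + 4*(-3)*conj(1)]
      = (1/16)[(9) + (9) + (-6) + (18) + (-6) + (-12) + (-12)] = 0/16 = 0
  <chi_rho, chi_2> = (1/16)[1*(9)*conj(1) + 1*(9)*conj(1) + 2*(-3)*conj(1) + 2*(9)*conj(1) + 2*(-3)*conj(1) + 4*(-3)*conj(-1) + 4*(-3)*conj(-1)]
      = (1/16)[(9) + (9) + (-6) + (18) + (-6) + (12) + (12)] = 48/16 = 3
  <chi_rho, chi_3> = (1/16)[1*(9)*conj(1) + 1*(9)*conj(1) + 2*(-3)*conj(-1) + 2*(9)*conj(1) + 2*(-3)*conj(-1) + 4*(-3)*conj(1) + 4*(-3)*conj(-1)]
      = (1/16)[(9) + (9) + (6) + (18) + (6) + (-12) + (12)] = 48/16 = 3
  <chi_rho, chi_4> = (1/16)[1*(9)*conj(1) + 1*(9)*conj(1) + 2*(-3)*conj(-1) + 2*(9)*conj(1) + 2*(-3)*conj(-1) + 4*(-3)*conj(-1) + 4*(-3)*conj(1)]
      = (1/16)[(9) + (9) + (6) + (18) + (6) + (12) + (-12)] = 48/16 = 3
  <chi_rho, chi_5> = (1/16)[1*(9)*conj(2) + 1*(9)*conj(-2) + 2*(-3)*conj(sqrt(2)) + 2*(9)*conj(0) + 2*(-3)*conj(-sqrt(2)) + 4*(-3)*conj(0) + 4*(-3)*conj(0)]
      = (1/16)[(18) + (-18) + (-6*sqrt(2)) + (0) + (6*sqrt(2)) + (0) + (0)] = 0/16 = 0
  <chi_rho, chi_6> = (1/16)[1*(9)*conj(2) + 1*(9)*conj(2) + 2*(-3)*conj(0) + 2*(9)*conj(-2) + 2*(-3)*conj(0) + 4*(-3)*conj(0) + 4*(-3)*conj(0)]
      = (1/16)[(18) + (18) + (0) + (-36) + (0) + (0) + (0)] = 0/16 = 0
  <chi_rho, chi_7> = (1/16)[1*(9)*conj(2) + 1*(9)*conj(-2) + 2*(-3)*conj(-sqrt(2)) + 2*(9)*conj(0) + 2*(-3)*conj(sqrt(2)) + 4*(-3)*conj(0) + 4*(-3)*conj(0)]
      = (1/16)[(18) + (-18) + (6*sqrt(2)) + (0) + (-6*sqrt(2)) + (0) + (0)] = 0/16 = 0
Dimension check: dim(rho) = sum (mult * dim) = 0*1 + 3*1 + 3*1 + 3*1 + 0*2 + 0*2 + 0*2 = 9 = chi_rho(e) = 9.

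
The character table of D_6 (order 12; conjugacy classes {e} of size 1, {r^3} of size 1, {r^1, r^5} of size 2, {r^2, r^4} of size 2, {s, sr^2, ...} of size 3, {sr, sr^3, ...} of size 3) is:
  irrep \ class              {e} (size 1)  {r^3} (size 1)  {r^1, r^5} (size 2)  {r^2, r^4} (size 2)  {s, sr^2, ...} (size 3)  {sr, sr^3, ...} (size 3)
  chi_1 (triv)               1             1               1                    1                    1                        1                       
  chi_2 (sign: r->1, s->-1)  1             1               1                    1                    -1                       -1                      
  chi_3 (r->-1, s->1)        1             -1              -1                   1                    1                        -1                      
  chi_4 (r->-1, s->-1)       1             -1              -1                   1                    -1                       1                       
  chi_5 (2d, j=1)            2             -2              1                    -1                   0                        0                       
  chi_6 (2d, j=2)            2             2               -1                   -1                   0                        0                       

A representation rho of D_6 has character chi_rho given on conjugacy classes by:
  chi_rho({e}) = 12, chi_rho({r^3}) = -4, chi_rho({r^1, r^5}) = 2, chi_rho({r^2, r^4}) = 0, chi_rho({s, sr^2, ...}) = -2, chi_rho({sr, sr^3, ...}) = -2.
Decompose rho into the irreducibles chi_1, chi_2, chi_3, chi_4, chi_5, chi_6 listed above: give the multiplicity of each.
Multiplicities: chi_1: 0, chi_2: 2, chi_3: 1, chi_4: 1, chi_5: 3, chi_6: 1.

Reasoning: Use <chi_rho, chi> = (1/|G|) sum_C |C| * chi_rho(C) * conj(chi(C)) with |G| = 12 for each irreducible chi in the table:
  <chi_rho, chi_1> = (1/12)[1*(12)*conj(1) + 1*(-4)*conj(1) + 2*(2)*conj(1) + 2*(0)*conj(1) + 3*(-2)*conj(1) + 3*(-2)*conj(1)]
      = (1/12)[(12) + (-4) + (4) + (0) + (-6) + (-6)] = 0/12 = 0
  <chi_rho, chi_2> = (1/12)[1*(12)*conj(1) + 1*(-4)*conj(1) + 2*(2)*conj(1) + 2*(0)*conj(1) + 3*(-2)*conj(-1) + 3*(-2)*conj(-1)]
      = (1/12)[(12) + (-4) + (4) + (0) + (6) + (6)] = 24/12 = 2
  <chi_rho, chi_3> = (1/12)[1*(12)*conj(1) + 1*(-4)*conj(-1) + 2*(2)*conj(-1) + 2*(0)*conj(1) + 3*(-2)*conj(1) + 3*(-2)*conj(-1)]
      = (1/12)[(12) + (4) + (-4) + (0) + (-6) + (6)] = 12/12 = 1
  <chi_rho, chi_4> = (1/12)[1*(12)*conj(1) + 1*(-4)*conj(-1) + 2*(2)*conj(-1) + 2*(0)*conj(1) + 3*(-2)*conj(-1) + 3*(-2)*conj(1)]
      = (1/12)[(12) + (4) + (-4) + (0) + (6) + (-6)] = 12/12 = 1
  <chi_rho, chi_5> = (1/12)[1*(12)*conj(2) + 1*(-4)*conj(-2) + 2*(2)*conj(1) + 2*(0)*conj(-1) + 3*(-2)*conj(0) + 3*(-2)*conj(0)]
      = (1/12)[(24) + (8) + (4) + (0) + (0) + (0)] = 36/12 = 3
  <chi_rho, chi_6> = (1/12)[1*(12)*conj(2) + 1*(-4)*conj(2) + 2*(2)*conj(-1) + 2*(0)*conj(-1) + 3*(-2)*conj(0) + 3*(-2)*conj(0)]
      = (1/12)[(24) + (-8) + (-4) + (0) + (0) + (0)] = 12/12 = 1
Dimension check: dim(rho) = sum (mult * dim) = 0*1 + 2*1 + 1*1 + 1*1 + 3*2 + 1*2 = 12 = chi_rho(e) = 12.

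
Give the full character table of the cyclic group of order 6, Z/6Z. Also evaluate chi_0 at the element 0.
Character table of Z/6Z (irreps indexed chi_0,...,chi_5 with chi_k(m) = zeta_6^(k*m), zeta_6 = exp(2*pi*i/6)):
  irrep \ class  {0} (size 1)  {1} (size 1)    {2} (size 1)    {3} (size 1)  {4} (size 1)    {5} (size 1)  
  chi_0          1             1               1               1             1               1             
  chi_1          1             exp(I*pi/3)     exp(2*I*pi/3)   -1            exp(-2*I*pi/3)  exp(-I*pi/3)  
  chi_2          1             exp(2*I*pi/3)   exp(-2*I*pi/3)  1             exp(2*I*pi/3)   exp(-2*I*pi/3)
  chi_3          1             -1              1               -1            1               -1            
  chi_4          1             exp(-2*I*pi/3)  exp(2*I*pi/3)   1             exp(-2*I*pi/3)  exp(2*I*pi/3) 
  chi_5          1             exp(-I*pi/3)    exp(-2*I*pi/3)  -1            exp(2*I*pi/3)   exp(I*pi/3)   

Spot check: chi_0(0) = zeta_6^(0*0) = zeta_6^0 = 1.

Justification: Z/6Z is abelian, so all 6 irreducible complex representations are 1-dimensional. They are given by chi_k(m) = zeta_6^(k*m) for k = 0,...,5. Row orthogonality: sum_m chi_k(m) conj(chi_l(m)) = 6 * [k = l].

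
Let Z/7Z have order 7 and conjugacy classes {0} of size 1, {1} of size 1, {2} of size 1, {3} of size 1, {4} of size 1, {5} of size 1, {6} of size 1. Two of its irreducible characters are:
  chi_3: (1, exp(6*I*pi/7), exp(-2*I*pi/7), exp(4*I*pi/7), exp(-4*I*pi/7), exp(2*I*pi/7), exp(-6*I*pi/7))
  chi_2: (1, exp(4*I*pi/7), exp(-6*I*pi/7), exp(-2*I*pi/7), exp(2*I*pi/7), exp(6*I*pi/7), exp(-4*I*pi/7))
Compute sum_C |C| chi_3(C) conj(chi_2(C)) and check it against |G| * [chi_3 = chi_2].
Sum = 0; so <chi_3, chi_2> = 0 (distinct irreducibles are orthogonal).

Proof sketch: Compute term by term over conjugacy classes (|C| * chi_3(C) * conj(chi_2(C))):
  1*(1)*conj(1) + 1*(exp(6*I*pi/7))*conj(exp(4*I*pi/7)) + 1*(exp(-2*I*pi/7))*conj(exp(-6*I*pi/7)) + 1*(exp(4*I*pi/7))*conj(exp(-2*I*pi/7)) + 1*(exp(-4*I*pi/7))*conj(exp(2*I*pi/7)) + 1*(exp(2*I*pi/7))*conj(exp(6*I*pi/7)) + 1*(exp(-6*I*pi/7))*conj(exp(-4*I*pi/7))
  = (1) + (exp(2*I*pi/7)) + (exp(4*I*pi/7)) + (exp(6*I*pi/7)) + (exp(-6*I*pi/7)) + (exp(-4*I*pi/7)) + (exp(-2*I*pi/7))
  = 0.
(Exp terms are combined using exp(i*s)*conj(exp(i*t)) = exp(i*(s-t)), and sums of them are collapsed using the identity that for every m > 1 the m distinct m-th roots of unity sum to 0, e.g. 1 + exp(2*I*pi/3) + exp(-2*I*pi/3) = 0.)
Dividing by |G| = 7 gives 0/7 = 0, matching the row-orthogonality relation <chi_3, chi_2> = [chi_3 = chi_2].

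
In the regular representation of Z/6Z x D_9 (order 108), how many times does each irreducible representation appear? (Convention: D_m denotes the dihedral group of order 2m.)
Each irreducible V_i of dimension d_i appears with multiplicity d_i, i.e. rho_reg = (direct sum over all irreducibles V_i) d_i V_i. The irreducible dimensions for Z/6Z x D_9 are 1, 1, 1, 1, 1, 1, 1, 1, 1, 1, 1, 1, 2, 2, 2, 2, 2, 2, 2, 2, 2, 2, 2, 2, 2, 2, 2, 2, 2, 2, 2, 2, 2, 2, 2, 2: 12 irreducibles of dimension 1, each with multiplicity 1; 24 irreducibles of dimension 2, each with multiplicity 2. Total dimension 12*1*1 + 24*2*2 = 108 = |G|.

Justification: General theorem: in the regular representation of a finite group G, each irreducible appears with multiplicity equal to its dimension. Check: dim(rho_reg) = sum d_i^2 = 1 + 1 + 1 + 1 + 1 + 1 + 1 + 1 + 1 + 1 + 1 + 1 + 4 + 4 + 4 + 4 + 4 + 4 + 4 + 4 + 4 + 4 + 4 + 4 + 4 + 4 + 4 + 4 + 4 + 4 + 4 + 4 + 4 + 4 + 4 + 4 = 108 = |G|.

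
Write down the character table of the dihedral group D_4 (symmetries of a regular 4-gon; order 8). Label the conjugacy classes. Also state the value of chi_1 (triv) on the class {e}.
Conjugacy classes: {e} of size 1, {r^2} of size 1, {r^1, r^3} of size 2, {s, sr^2, ...} of size 2, {sr, sr^3, ...} of size 2.
Character table:
  irrep \ class              {e} (size 1)  {r^2} (size 1)  {r^1, r^3} (size 2)  {s, sr^2, ...} (size 2)  {sr, sr^3, ...} (size 2)
  chi_1 (triv)               1             1               1                    1                        1                       
  chi_2 (sign: r->1, s->-1)  1             1               1                    -1                       -1                      
  chi_3 (r->-1, s->1)        1             1               -1                   1                        -1                      
  chi_4 (r->-1, s->-1)       1             1               -1                   -1                       1                       
  chi_5 (2d, j=1)            2             -2              0                    0                        0                       

Spot check: chi_1 (triv) on {e} = 1.

D_4 has order 2*4 = 8 with 5 conjugacy classes, hence 5 irreducibles. Sum of squared dims 1 + 1 + 1 + 1 + 4 = 8 = |G|. Linear characters come from the abelianisation; the 2-dimensional irreps have character r^k -> 2*cos(2*pi*j*k/4), reflections -> 0.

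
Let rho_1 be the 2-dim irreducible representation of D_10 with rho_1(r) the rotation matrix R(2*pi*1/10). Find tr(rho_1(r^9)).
chi_{rho_1}(r^9) = 2*cos(2*pi*1*9/10) = 1/2 + sqrt(5)/2

Reasoning: rho_1(r^9) is rotation by angle 2*pi*1*9/10, whose trace is 2*cos(2*pi*1*9/10) = 1/2 + sqrt(5)/2.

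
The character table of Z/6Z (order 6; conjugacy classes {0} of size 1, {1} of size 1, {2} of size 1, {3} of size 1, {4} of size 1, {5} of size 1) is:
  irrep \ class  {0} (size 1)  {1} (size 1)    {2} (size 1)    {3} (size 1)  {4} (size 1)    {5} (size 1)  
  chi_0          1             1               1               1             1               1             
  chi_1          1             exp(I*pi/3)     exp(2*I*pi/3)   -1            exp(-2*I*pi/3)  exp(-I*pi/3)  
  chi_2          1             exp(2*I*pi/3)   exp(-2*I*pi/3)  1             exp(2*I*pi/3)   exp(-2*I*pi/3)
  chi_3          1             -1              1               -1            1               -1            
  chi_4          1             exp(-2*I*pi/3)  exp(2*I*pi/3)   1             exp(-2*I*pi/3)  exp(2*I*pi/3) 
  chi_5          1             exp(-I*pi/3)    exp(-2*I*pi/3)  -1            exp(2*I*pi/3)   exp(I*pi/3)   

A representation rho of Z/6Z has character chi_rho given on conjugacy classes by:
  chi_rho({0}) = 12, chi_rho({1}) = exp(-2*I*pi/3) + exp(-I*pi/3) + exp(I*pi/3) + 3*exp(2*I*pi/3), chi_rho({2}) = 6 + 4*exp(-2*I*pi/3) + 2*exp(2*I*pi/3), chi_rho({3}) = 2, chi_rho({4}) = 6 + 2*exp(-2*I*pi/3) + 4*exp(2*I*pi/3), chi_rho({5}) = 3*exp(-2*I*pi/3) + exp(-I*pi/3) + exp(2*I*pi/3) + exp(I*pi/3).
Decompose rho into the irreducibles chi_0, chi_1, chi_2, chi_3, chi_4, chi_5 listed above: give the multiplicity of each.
Multiplicities: chi_0: 3, chi_1: 1, chi_2: 3, chi_3: 3, chi_4: 1, chi_5: 1.

Justification: Use <chi_rho, chi> = (1/|G|) sum_C |C| * chi_rho(C) * conj(chi(C)) with |G| = 6 for each irreducible chi in the table:
  <chi_rho, chi_0> = (1/6)[1*(12)*conj(1) + 1*(exp(-2*I*pi/3) + exp(-I*pi/3) + exp(I*pi/3) + 3*exp(2*I*pi/3))*conj(1) + 1*(6 + 4*exp(-2*I*pi/3) + 2*exp(2*I*pi/3))*conj(1) + 1*(2)*conj(1) + 1*(6 + 2*exp(-2*I*pi/3) + 4*exp(2*I*pi/3))*conj(1) + 1*(3*exp(-2*I*pi/3) + exp(-I*pi/3) + exp(2*I*pi/3) + exp(I*pi/3))*conj(1)]
      = (1/6)[(12) + (exp(-2*I*pi/3) + exp(-I*pi/3) + exp(I*pi/3) + 3*exp(2*I*pi/3)) + (6 + 4*exp(-2*I*pi/3) + 2*exp(2*I*pi/3)) + (2) + (6 + 2*exp(-2*I*pi/3) + 4*exp(2*I*pi/3)) + (3*exp(-2*I*pi/3) + exp(-I*pi/3) + exp(2*I*pi/3) + exp(I*pi/3))] = 18/6 = 3
  <chi_rho, chi_1> = (1/6)[1*(12)*conj(1) + 1*(exp(-2*I*pi/3) + exp(-I*pi/3) + exp(I*pi/3) + 3*exp(2*I*pi/3))*conj(exp(I*pi/3)) + 1*(6 + 4*exp(-2*I*pi/3) + 2*exp(2*I*pi/3))*conj(exp(2*I*pi/3)) + 1*(2)*conj(-1) + 1*(6 + 2*exp(-2*I*pi/3) + 4*exp(2*I*pi/3))*conj(exp(-2*I*pi/3)) + 1*(3*exp(-2*I*pi/3) + exp(-I*pi/3) + exp(2*I*pi/3) + exp(I*pi/3))*conj(exp(-I*pi/3))]
      = (1/6)[(12) + (exp(-2*I*pi/3) + 3*exp(I*pi/3)) + (2 + 6*exp(-2*I*pi/3) + 4*exp(2*I*pi/3)) + (-2) + (2 + 4*exp(-2*I*pi/3) + 6*exp(2*I*pi/3)) + (3*exp(-I*pi/3) + exp(2*I*pi/3))] = 6/6 = 1
  <chi_rho, chi_2> = (1/6)[1*(12)*conj(1) + 1*(exp(-2*I*pi/3) + exp(-I*pi/3) + exp(I*pi/3) + 3*exp(2*I*pi/3))*conj(exp(2*I*pi/3)) + 1*(6 + 4*exp(-2*I*pi/3) + 2*exp(2*I*pi/3))*conj(exp(-2*I*pi/3)) + 1*(2)*conj(1) + 1*(6 + 2*exp(-2*I*pi/3) + 4*exp(2*I*pi/3))*conj(exp(2*I*pi/3)) + 1*(3*exp(-2*I*pi/3) + exp(-I*pi/3) + exp(2*I*pi/3) + exp(I*pi/3))*conj(exp(-2*I*pi/3))]
      = (1/6)[(12) + (2) + (4 + 2*exp(-2*I*pi/3) + 6*exp(2*I*pi/3)) + (2) + (4 + 6*exp(-2*I*pi/3) + 2*exp(2*I*pi/3)) + (2)] = 18/6 = 3
  <chi_rho, chi_3> = (1/6)[1*(12)*conj(1) + 1*(exp(-2*I*pi/3) + exp(-I*pi/3) + exp(I*pi/3) + 3*exp(2*I*pi/3))*conj(-1) + 1*(6 + 4*exp(-2*I*pi/3) + 2*exp(2*I*pi/3))*conj(1) + 1*(2)*conj(-1) + 1*(6 + 2*exp(-2*I*pi/3) + 4*exp(2*I*pi/3))*conj(1) + 1*(3*exp(-2*I*pi/3) + exp(-I*pi/3) + exp(2*I*pi/3) + exp(I*pi/3))*conj(-1)]
      = (1/6)[(12) + (-3*exp(2*I*pi/3) - exp(I*pi/3) - exp(-I*pi/3) - exp(-2*I*pi/3)) + (6 + 4*exp(-2*I*pi/3) + 2*exp(2*I*pi/3)) + (-2) + (6 + 2*exp(-2*I*pi/3) + 4*exp(2*I*pi/3)) + (-exp(I*pi/3) - exp(2*I*pi/3) - exp(-I*pi/3) - 3*exp(-2*I*pi/3))] = 18/6 = 3
  <chi_rho, chi_4> = (1/6)[1*(12)*conj(1) + 1*(exp(-2*I*pi/3) + exp(-I*pi/3) + exp(I*pi/3) + 3*exp(2*I*pi/3))*conj(exp(-2*I*pi/3)) + 1*(6 + 4*exp(-2*I*pi/3) + 2*exp(2*I*pi/3))*conj(exp(2*I*pi/3)) + 1*(2)*conj(1) + 1*(6 + 2*exp(-2*I*pi/3) + 4*exp(2*I*pi/3))*conj(exp(-2*I*pi/3)) + 1*(3*exp(-2*I*pi/3) + exp(-I*pi/3) + exp(2*I*pi/3) + exp(I*pi/3))*conj(exp(2*I*pi/3))]
      = (1/6)[(12) + (3*exp(-2*I*pi/3) + exp(I*pi/3)) + (2 + 6*exp(-2*I*pi/3) + 4*exp(2*I*pi/3)) + (2) + (2 + 4*exp(-2*I*pi/3) + 6*exp(2*I*pi/3)) + (exp(-I*pi/3) + 3*exp(2*I*pi/3))] = 6/6 = 1
  <chi_rho, chi_5> = (1/6)[1*(12)*conj(1) + 1*(exp(-2*I*pi/3) + exp(-I*pi/3) + exp(I*pi/3) + 3*exp(2*I*pi/3))*conj(exp(-I*pi/3)) + 1*(6 + 4*exp(-2*I*pi/3) + 2*exp(2*I*pi/3))*conj(exp(-2*I*pi/3)) + 1*(2)*conj(-1) + 1*(6 + 2*exp(-2*I*pi/3) + 4*exp(2*I*pi/3))*conj(exp(2*I*pi/3)) + 1*(3*exp(-2*I*pi/3) + exp(-I*pi/3) + exp(2*I*pi/3) + exp(I*pi/3))*conj(exp(I*pi/3))]
      = (1/6)[(12) + (-2) + (4 + 2*exp(-2*I*pi/3) + 6*exp(2*I*pi/3)) + (-2) + (4 + 6*exp(-2*I*pi/3) + 2*exp(2*I*pi/3)) + (-2)] = 6/6 = 1
(Exp terms are combined using exp(i*s)*conj(exp(i*t)) = exp(i*(s-t)), and sums of them are collapsed using the identity that for every m > 1 the m distinct m-th roots of unity sum to 0, e.g. 1 + exp(2*I*pi/3) + exp(-2*I*pi/3) = 0.)
Dimension check: dim(rho) = sum (mult * dim) = 3*1 + 1*1 + 3*1 + 3*1 + 1*1 + 1*1 = 12 = chi_rho(e) = 12.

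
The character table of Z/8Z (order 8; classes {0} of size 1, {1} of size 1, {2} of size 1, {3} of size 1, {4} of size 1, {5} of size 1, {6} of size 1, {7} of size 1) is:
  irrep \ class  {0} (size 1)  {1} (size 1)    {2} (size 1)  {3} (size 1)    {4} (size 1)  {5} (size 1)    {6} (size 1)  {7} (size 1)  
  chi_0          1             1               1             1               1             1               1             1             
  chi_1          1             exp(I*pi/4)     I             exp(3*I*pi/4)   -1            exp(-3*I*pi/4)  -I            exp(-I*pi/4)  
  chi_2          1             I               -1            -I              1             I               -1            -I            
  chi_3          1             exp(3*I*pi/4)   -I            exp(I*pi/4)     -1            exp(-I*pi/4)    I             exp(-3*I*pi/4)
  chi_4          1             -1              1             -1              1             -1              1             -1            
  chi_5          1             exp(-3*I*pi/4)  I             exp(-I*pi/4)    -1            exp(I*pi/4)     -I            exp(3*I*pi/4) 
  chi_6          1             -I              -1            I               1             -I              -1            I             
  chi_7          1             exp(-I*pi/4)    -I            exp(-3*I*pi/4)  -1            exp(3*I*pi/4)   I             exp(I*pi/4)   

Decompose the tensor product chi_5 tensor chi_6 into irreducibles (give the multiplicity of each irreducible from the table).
chi_5 tensor chi_6 = chi_3 (all other irreducibles have multiplicity 0).

Details: The character of a tensor product is the pointwise product (chi_5 * chi_6)(C) = chi_5(C) * chi_6(C):
  {0}: (1)*(1), {1}: (exp(-3*I*pi/4))*(-I), {2}: (I)*(-1), {3}: (exp(-I*pi/4))*(I), {4}: (-1)*(1), {5}: (exp(I*pi/4))*(-I), {6}: (-I)*(-1), {7}: (exp(3*I*pi/4))*(I)
so (chi_5 * chi_6) takes values
  {0} -> 1, {1} -> -exp(-I*pi/4), {2} -> -I, {3} -> exp(I*pi/4), {4} -> -1, {5} -> -exp(3*I*pi/4), {6} -> I, {7} -> exp(-3*I*pi/4).
Now take the inner product of this character with each irreducible chi from the table, <chi_5*chi_6, chi> = (1/8) sum_C |C| (chi_5*chi_6)(C) conj(chi(C)):
  <chi_5*chi_6, chi_0> = (1/8)[1*(1)*conj(1) + 1*(-exp(-I*pi/4))*conj(1) + 1*(-I)*conj(1) + 1*(exp(I*pi/4))*conj(1) + 1*(-1)*conj(1) + 1*(-exp(3*I*pi/4))*conj(1) + 1*(I)*conj(1) + 1*(exp(-3*I*pi/4))*conj(1)]
      = (1/8)[(1) + (-exp(-I*pi/4)) + (-I) + (exp(I*pi/4)) + (-1) + (-exp(3*I*pi/4)) + (I) + (exp(-3*I*pi/4))] = 0/8 = 0
  <chi_5*chi_6, chi_1> = (1/8)[1*(1)*conj(1) + 1*(-exp(-I*pi/4))*conj(exp(I*pi/4)) + 1*(-I)*conj(I) + 1*(exp(I*pi/4))*conj(exp(3*I*pi/4)) + 1*(-1)*conj(-1) + 1*(-exp(3*I*pi/4))*conj(exp(-3*I*pi/4)) + 1*(I)*conj(-I) + 1*(exp(-3*I*pi/4))*conj(exp(-I*pi/4))]
      = (1/8)[(1) + (I) + (-1) + (-I) + (1) + (I) + (-1) + (-I)] = 0/8 = 0
  <chi_5*chi_6, chi_2> = (1/8)[1*(1)*conj(1) + 1*(-exp(-I*pi/4))*conj(I) + 1*(-I)*conj(-1) + 1*(exp(I*pi/4))*conj(-I) + 1*(-1)*conj(1) + 1*(-exp(3*I*pi/4))*conj(I) + 1*(I)*conj(-1) + 1*(exp(-3*I*pi/4))*conj(-I)]
      = (1/8)[(1) + (exp(I*pi/4)) + (I) + (exp(3*I*pi/4)) + (-1) + (exp(-3*I*pi/4)) + (-I) + (exp(-I*pi/4))] = 0/8 = 0
  <chi_5*chi_6, chi_3> = (1/8)[1*(1)*conj(1) + 1*(-exp(-I*pi/4))*conj(exp(3*I*pi/4)) + 1*(-I)*conj(-I) + 1*(exp(I*pi/4))*conj(exp(I*pi/4)) + 1*(-1)*conj(-1) + 1*(-exp(3*I*pi/4))*conj(exp(-I*pi/4)) + 1*(I)*conj(I) + 1*(exp(-3*I*pi/4))*conj(exp(-3*I*pi/4))]
      = (1/8)[(1) + (1) + (1) + (1) + (1) + (1) + (1) + (1)] = 8/8 = 1
  <chi_5*chi_6, chi_4> = (1/8)[1*(1)*conj(1) + 1*(-exp(-I*pi/4))*conj(-1) + 1*(-I)*conj(1) + 1*(exp(I*pi/4))*conj(-1) + 1*(-1)*conj(1) + 1*(-exp(3*I*pi/4))*conj(-1) + 1*(I)*conj(1) + 1*(exp(-3*I*pi/4))*conj(-1)]
      = (1/8)[(1) + (exp(-I*pi/4)) + (-I) + (-exp(I*pi/4)) + (-1) + (exp(3*I*pi/4)) + (I) + (-exp(-3*I*pi/4))] = 0/8 = 0
  <chi_5*chi_6, chi_5> = (1/8)[1*(1)*conj(1) + 1*(-exp(-I*pi/4))*conj(exp(-3*I*pi/4)) + 1*(-I)*conj(I) + 1*(exp(I*pi/4))*conj(exp(-I*pi/4)) + 1*(-1)*conj(-1) + 1*(-exp(3*I*pi/4))*conj(exp(I*pi/4)) + 1*(I)*conj(-I) + 1*(exp(-3*I*pi/4))*conj(exp(3*I*pi/4))]
      = (1/8)[(1) + (-I) + (-1) + (I) + (1) + (-I) + (-1) + (I)] = 0/8 = 0
  <chi_5*chi_6, chi_6> = (1/8)[1*(1)*conj(1) + 1*(-exp(-I*pi/4))*conj(-I) + 1*(-I)*conj(-1) + 1*(exp(I*pi/4))*conj(I) + 1*(-1)*conj(1) + 1*(-exp(3*I*pi/4))*conj(-I) + 1*(I)*conj(-1) + 1*(exp(-3*I*pi/4))*conj(I)]
      = (1/8)[(1) + (-exp(I*pi/4)) + (I) + (-exp(3*I*pi/4)) + (-1) + (-exp(-3*I*pi/4)) + (-I) + (-exp(-I*pi/4))] = 0/8 = 0
  <chi_5*chi_6, chi_7> = (1/8)[1*(1)*conj(1) + 1*(-exp(-I*pi/4))*conj(exp(-I*pi/4)) + 1*(-I)*conj(-I) + 1*(exp(I*pi/4))*conj(exp(-3*I*pi/4)) + 1*(-1)*conj(-1) + 1*(-exp(3*I*pi/4))*conj(exp(3*I*pi/4)) + 1*(I)*conj(I) + 1*(exp(-3*I*pi/4))*conj(exp(I*pi/4))]
      = (1/8)[(1) + (-1) + (1) + (-1) + (1) + (-1) + (1) + (-1)] = 0/8 = 0
(Exp terms are combined using exp(i*s)*conj(exp(i*t)) = exp(i*(s-t)), and sums of them are collapsed using the identity that for every m > 1 the m distinct m-th roots of unity sum to 0, e.g. 1 + exp(2*I*pi/3) + exp(-2*I*pi/3) = 0.)
Hence the multiplicities are chi_3: 1. Dimension check: dim(chi_5)*dim(chi_6) = 1*1 = 1 and sum (mult * dim) = 1*1 = 1.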